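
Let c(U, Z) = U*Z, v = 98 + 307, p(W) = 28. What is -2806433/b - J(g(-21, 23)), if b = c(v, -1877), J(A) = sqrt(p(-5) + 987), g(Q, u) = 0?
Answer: 2806433/760185 - sqrt(1015) ≈ -28.167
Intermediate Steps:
v = 405
J(A) = sqrt(1015) (J(A) = sqrt(28 + 987) = sqrt(1015))
b = -760185 (b = 405*(-1877) = -760185)
-2806433/b - J(g(-21, 23)) = -2806433/(-760185) - sqrt(1015) = -2806433*(-1/760185) - sqrt(1015) = 2806433/760185 - sqrt(1015)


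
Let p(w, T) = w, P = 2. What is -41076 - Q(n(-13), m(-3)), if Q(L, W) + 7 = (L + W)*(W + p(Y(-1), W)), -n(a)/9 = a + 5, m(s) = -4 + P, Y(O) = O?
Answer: -40859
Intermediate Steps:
m(s) = -2 (m(s) = -4 + 2 = -2)
n(a) = -45 - 9*a (n(a) = -9*(a + 5) = -9*(5 + a) = -45 - 9*a)
Q(L, W) = -7 + (-1 + W)*(L + W) (Q(L, W) = -7 + (L + W)*(W - 1) = -7 + (L + W)*(-1 + W) = -7 + (-1 + W)*(L + W))
-41076 - Q(n(-13), m(-3)) = -41076 - (-7 + (-2)² - (-45 - 9*(-13)) - 1*(-2) + (-45 - 9*(-13))*(-2)) = -41076 - (-7 + 4 - (-45 + 117) + 2 + (-45 + 117)*(-2)) = -41076 - (-7 + 4 - 1*72 + 2 + 72*(-2)) = -41076 - (-7 + 4 - 72 + 2 - 144) = -41076 - 1*(-217) = -41076 + 217 = -40859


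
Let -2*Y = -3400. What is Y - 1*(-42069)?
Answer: 43769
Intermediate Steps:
Y = 1700 (Y = -1/2*(-3400) = 1700)
Y - 1*(-42069) = 1700 - 1*(-42069) = 1700 + 42069 = 43769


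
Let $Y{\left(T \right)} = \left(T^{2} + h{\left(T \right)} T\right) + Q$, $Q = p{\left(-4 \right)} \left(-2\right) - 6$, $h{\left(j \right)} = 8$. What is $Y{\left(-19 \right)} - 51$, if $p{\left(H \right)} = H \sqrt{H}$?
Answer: $152 + 16 i \approx 152.0 + 16.0 i$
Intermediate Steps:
$p{\left(H \right)} = H^{\frac{3}{2}}$
$Q = -6 + 16 i$ ($Q = \left(-4\right)^{\frac{3}{2}} \left(-2\right) - 6 = - 8 i \left(-2\right) - 6 = 16 i - 6 = -6 + 16 i \approx -6.0 + 16.0 i$)
$Y{\left(T \right)} = -6 + T^{2} + 8 T + 16 i$ ($Y{\left(T \right)} = \left(T^{2} + 8 T\right) - \left(6 - 16 i\right) = -6 + T^{2} + 8 T + 16 i$)
$Y{\left(-19 \right)} - 51 = \left(-6 + \left(-19\right)^{2} + 8 \left(-19\right) + 16 i\right) - 51 = \left(-6 + 361 - 152 + 16 i\right) - 51 = \left(203 + 16 i\right) - 51 = 152 + 16 i$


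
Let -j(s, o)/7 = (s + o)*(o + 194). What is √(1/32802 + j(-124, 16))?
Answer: √170821188379842/32802 ≈ 398.45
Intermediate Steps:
j(s, o) = -7*(194 + o)*(o + s) (j(s, o) = -7*(s + o)*(o + 194) = -7*(o + s)*(194 + o) = -7*(194 + o)*(o + s))
√(1/32802 + j(-124, 16)) = √(1/32802 + (-1358*16 - 1358*(-124) - 7*16² - 7*16*(-124))) = √(1/32802 + (-21728 + 168392 - 7*256 + 13888)) = √(1/32802 + (-21728 + 168392 - 1792 + 13888)) = √(1/32802 + 158760) = √(5207645521/32802) = √170821188379842/32802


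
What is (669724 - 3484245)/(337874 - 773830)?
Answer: 2814521/435956 ≈ 6.4560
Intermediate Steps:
(669724 - 3484245)/(337874 - 773830) = -2814521/(-435956) = -2814521*(-1/435956) = 2814521/435956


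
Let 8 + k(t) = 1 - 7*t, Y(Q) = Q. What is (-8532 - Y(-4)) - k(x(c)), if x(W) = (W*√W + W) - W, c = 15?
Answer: -8521 + 105*√15 ≈ -8114.3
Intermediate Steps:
x(W) = W^(3/2) (x(W) = (W^(3/2) + W) - W = (W + W^(3/2)) - W = W^(3/2))
k(t) = -7 - 7*t (k(t) = -8 + (1 - 7*t) = -7 - 7*t)
(-8532 - Y(-4)) - k(x(c)) = (-8532 - 1*(-4)) - (-7 - 105*√15) = (-8532 + 4) - (-7 - 105*√15) = -8528 - (-7 - 105*√15) = -8528 + (7 + 105*√15) = -8521 + 105*√15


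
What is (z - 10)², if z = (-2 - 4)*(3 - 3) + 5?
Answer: 25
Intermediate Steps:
z = 5 (z = -6*0 + 5 = 0 + 5 = 5)
(z - 10)² = (5 - 10)² = (-5)² = 25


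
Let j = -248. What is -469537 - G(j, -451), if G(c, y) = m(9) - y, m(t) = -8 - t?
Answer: -469971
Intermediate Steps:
G(c, y) = -17 - y (G(c, y) = (-8 - 1*9) - y = (-8 - 9) - y = -17 - y)
-469537 - G(j, -451) = -469537 - (-17 - 1*(-451)) = -469537 - (-17 + 451) = -469537 - 1*434 = -469537 - 434 = -469971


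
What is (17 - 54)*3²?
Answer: -333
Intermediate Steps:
(17 - 54)*3² = -37*9 = -333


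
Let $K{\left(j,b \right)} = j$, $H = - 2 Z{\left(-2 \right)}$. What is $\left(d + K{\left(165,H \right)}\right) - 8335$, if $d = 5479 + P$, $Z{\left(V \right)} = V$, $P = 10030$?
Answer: $7339$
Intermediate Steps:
$H = 4$ ($H = \left(-2\right) \left(-2\right) = 4$)
$d = 15509$ ($d = 5479 + 10030 = 15509$)
$\left(d + K{\left(165,H \right)}\right) - 8335 = \left(15509 + 165\right) - 8335 = 15674 - 8335 = 7339$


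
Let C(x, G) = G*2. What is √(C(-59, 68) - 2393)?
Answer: I*√2257 ≈ 47.508*I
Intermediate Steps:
C(x, G) = 2*G
√(C(-59, 68) - 2393) = √(2*68 - 2393) = √(136 - 2393) = √(-2257) = I*√2257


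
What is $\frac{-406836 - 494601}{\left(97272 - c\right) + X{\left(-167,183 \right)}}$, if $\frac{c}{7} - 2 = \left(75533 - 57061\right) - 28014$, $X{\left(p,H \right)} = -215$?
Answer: $- \frac{901437}{163837} \approx -5.502$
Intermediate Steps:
$c = -66780$ ($c = 14 + 7 \left(\left(75533 - 57061\right) - 28014\right) = 14 + 7 \left(18472 - 28014\right) = 14 + 7 \left(-9542\right) = 14 - 66794 = -66780$)
$\frac{-406836 - 494601}{\left(97272 - c\right) + X{\left(-167,183 \right)}} = \frac{-406836 - 494601}{\left(97272 - -66780\right) - 215} = - \frac{901437}{\left(97272 + 66780\right) - 215} = - \frac{901437}{164052 - 215} = - \frac{901437}{163837}$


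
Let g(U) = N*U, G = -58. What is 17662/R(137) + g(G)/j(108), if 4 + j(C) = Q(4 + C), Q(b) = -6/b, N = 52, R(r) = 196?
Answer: 18556445/22246 ≈ 834.15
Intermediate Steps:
g(U) = 52*U
j(C) = -4 - 6/(4 + C)
17662/R(137) + g(G)/j(108) = 17662/196 + (52*(-58))/((2*(-11 - 2*108)/(4 + 108))) = 17662*(1/196) - 3016*56/(-11 - 216) = 8831/98 - 3016/(2*(1/112)*(-227)) = 8831/98 - 3016/(-227/56) = 8831/98 - 3016*(-56/227) = 8831/98 + 168896/227 = 18556445/22246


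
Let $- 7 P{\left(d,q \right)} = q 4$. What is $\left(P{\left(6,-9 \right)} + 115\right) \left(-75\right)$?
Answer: $- \frac{63075}{7} \approx -9010.7$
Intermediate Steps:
$P{\left(d,q \right)} = - \frac{4 q}{7}$ ($P{\left(d,q \right)} = - \frac{q 4}{7} = - \frac{4 q}{7}$)
$\left(P{\left(6,-9 \right)} + 115\right) \left(-75\right) = \left(\left(- \frac{4}{7}\right) \left(-9\right) + 115\right) \left(-75\right) = \left(\frac{36}{7} + 115\right) \left(-75\right) = \frac{841}{7} \left(-75\right) = - \frac{63075}{7}$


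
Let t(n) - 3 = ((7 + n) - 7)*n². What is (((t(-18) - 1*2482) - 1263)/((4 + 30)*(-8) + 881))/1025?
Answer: -9574/624225 ≈ -0.015337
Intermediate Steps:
t(n) = 3 + n³ (t(n) = 3 + ((7 + n) - 7)*n² = 3 + n*n² = 3 + n³)
(((t(-18) - 1*2482) - 1263)/((4 + 30)*(-8) + 881))/1025 = ((((3 + (-18)³) - 1*2482) - 1263)/((4 + 30)*(-8) + 881))/1025 = ((((3 - 5832) - 2482) - 1263)/(34*(-8) + 881))*(1/1025) = (((-5829 - 2482) - 1263)/(-272 + 881))*(1/1025) = ((-8311 - 1263)/609)*(1/1025) = -9574*1/609*(1/1025) = -9574/609*1/1025 = -9574/624225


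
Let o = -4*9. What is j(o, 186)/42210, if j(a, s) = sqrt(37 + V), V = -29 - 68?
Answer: I*sqrt(15)/21105 ≈ 0.00018351*I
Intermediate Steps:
o = -36
V = -97
j(a, s) = 2*I*sqrt(15) (j(a, s) = sqrt(37 - 97) = sqrt(-60) = 2*I*sqrt(15))
j(o, 186)/42210 = (2*I*sqrt(15))/42210 = (2*I*sqrt(15))*(1/42210) = I*sqrt(15)/21105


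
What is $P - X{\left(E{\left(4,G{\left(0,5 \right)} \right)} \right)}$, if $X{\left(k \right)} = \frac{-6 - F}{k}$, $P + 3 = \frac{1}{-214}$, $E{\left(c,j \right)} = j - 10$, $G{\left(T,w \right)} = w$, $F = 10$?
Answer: $- \frac{6639}{1070} \approx -6.2047$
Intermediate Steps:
$E{\left(c,j \right)} = -10 + j$ ($E{\left(c,j \right)} = j - 10 = -10 + j$)
$P = - \frac{643}{214}$ ($P = -3 + \frac{1}{-214} = -3 - \frac{1}{214} = - \frac{643}{214} \approx -3.0047$)
$X{\left(k \right)} = - \frac{16}{k}$ ($X{\left(k \right)} = \frac{-6 - 10}{k} = - \frac{16}{k}$)
$P - X{\left(E{\left(4,G{\left(0,5 \right)} \right)} \right)} = - \frac{643}{214} - - \frac{16}{-10 + 5} = - \frac{643}{214} - - \frac{16}{-5} = - \frac{643}{214} - \left(-16\right) \left(- \frac{1}{5}\right) = - \frac{643}{214} - \frac{16}{5} = - \frac{6639}{1070}$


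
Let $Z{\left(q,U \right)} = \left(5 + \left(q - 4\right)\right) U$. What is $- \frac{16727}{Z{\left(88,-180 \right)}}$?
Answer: $\frac{16727}{16020} \approx 1.0441$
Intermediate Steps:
$Z{\left(q,U \right)} = U \left(1 + q\right)$ ($Z{\left(q,U \right)} = \left(5 + \left(-4 + q\right)\right) U = \left(1 + q\right) U = U \left(1 + q\right)$)
$- \frac{16727}{Z{\left(88,-180 \right)}} = - \frac{16727}{\left(-180\right) \left(1 + 88\right)} = - \frac{16727}{\left(-180\right) 89} = - \frac{16727}{-16020} = \left(-16727\right) \left(- \frac{1}{16020}\right) = \frac{16727}{16020}$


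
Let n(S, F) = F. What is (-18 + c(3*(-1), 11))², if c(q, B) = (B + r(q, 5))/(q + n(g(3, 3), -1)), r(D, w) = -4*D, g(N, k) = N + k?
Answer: 9025/16 ≈ 564.06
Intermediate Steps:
c(q, B) = (B - 4*q)/(-1 + q) (c(q, B) = (B - 4*q)/(q - 1) = (B - 4*q)/(-1 + q))
(-18 + c(3*(-1), 11))² = (-18 + (11 - 12*(-1))/(-1 + 3*(-1)))² = (-18 + (11 - 4*(-3))/(-1 - 3))² = (-18 + (11 + 12)/(-4))² = (-18 - ¼*23)² = (-18 - 23/4)² = (-95/4)² = 9025/16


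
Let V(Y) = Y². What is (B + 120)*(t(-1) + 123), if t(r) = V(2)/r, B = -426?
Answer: -36414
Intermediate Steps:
t(r) = 4/r (t(r) = 2²/r = 4/r)
(B + 120)*(t(-1) + 123) = (-426 + 120)*(4/(-1) + 123) = -306*(4*(-1) + 123) = -306*(-4 + 123) = -306*119 = -36414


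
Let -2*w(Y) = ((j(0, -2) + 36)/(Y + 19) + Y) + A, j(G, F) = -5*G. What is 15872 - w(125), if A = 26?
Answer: 127581/8 ≈ 15948.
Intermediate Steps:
w(Y) = -13 - 18/(19 + Y) - Y/2 (w(Y) = -(((-5*0 + 36)/(Y + 19) + Y) + 26)/2 = -(((0 + 36)/(19 + Y) + Y) + 26)/2 = -((36/(19 + Y) + Y) + 26)/2 = -((Y + 36/(19 + Y)) + 26)/2 = -(26 + Y + 36/(19 + Y))/2 = -13 - 18/(19 + Y) - Y/2)
15872 - w(125) = 15872 - (-530 - 1*125² - 45*125)/(2*(19 + 125)) = 15872 - (-530 - 1*15625 - 5625)/(2*144) = 15872 - (-530 - 15625 - 5625)/(2*144) = 15872 - (-21780)/(2*144) = 15872 - 1*(-605/8) = 15872 + 605/8 = 127581/8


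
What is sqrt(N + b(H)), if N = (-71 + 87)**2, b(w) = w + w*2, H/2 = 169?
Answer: sqrt(1270) ≈ 35.637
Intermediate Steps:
H = 338 (H = 2*169 = 338)
b(w) = 3*w (b(w) = w + 2*w = 3*w)
N = 256 (N = 16**2 = 256)
sqrt(N + b(H)) = sqrt(256 + 3*338) = sqrt(256 + 1014) = sqrt(1270)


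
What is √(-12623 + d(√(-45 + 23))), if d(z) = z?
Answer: √(-12623 + I*√22) ≈ 0.0209 + 112.35*I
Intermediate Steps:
√(-12623 + d(√(-45 + 23))) = √(-12623 + √(-45 + 23)) = √(-12623 + √(-22)) = √(-12623 + I*√22)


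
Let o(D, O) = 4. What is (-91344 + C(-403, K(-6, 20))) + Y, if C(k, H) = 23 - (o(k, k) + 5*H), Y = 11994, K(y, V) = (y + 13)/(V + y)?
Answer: -158667/2 ≈ -79334.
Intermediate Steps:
K(y, V) = (13 + y)/(V + y)
C(k, H) = 19 - 5*H (C(k, H) = 23 - (4 + 5*H) = 23 + (-4 - 5*H) = 19 - 5*H)
(-91344 + C(-403, K(-6, 20))) + Y = (-91344 + (19 - 5*(13 - 6)/(20 - 6))) + 11994 = (-91344 + (19 - 5*7/14)) + 11994 = (-91344 + (19 - 5*½)) + 11994 = (-91344 + (19 - 5/2)) + 11994 = (-91344 + 33/2) + 11994 = -182655/2 + 11994 = -158667/2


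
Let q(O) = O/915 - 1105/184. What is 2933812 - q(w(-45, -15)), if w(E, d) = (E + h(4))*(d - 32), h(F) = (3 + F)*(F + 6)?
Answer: 98787563119/33672 ≈ 2.9338e+6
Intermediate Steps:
h(F) = (3 + F)*(6 + F)
w(E, d) = (-32 + d)*(70 + E) (w(E, d) = (E + (18 + 4² + 9*4))*(d - 32) = (E + (18 + 16 + 36))*(-32 + d) = (E + 70)*(-32 + d) = (70 + E)*(-32 + d) = (-32 + d)*(70 + E))
q(O) = -1105/184 + O/915 (q(O) = O*(1/915) - 1105*1/184 = O/915 - 1105/184 = -1105/184 + O/915)
2933812 - q(w(-45, -15)) = 2933812 - (-1105/184 + (-2240 - 32*(-45) + 70*(-15) - 45*(-15))/915) = 2933812 - (-1105/184 + (-2240 + 1440 - 1050 + 675)/915) = 2933812 - (-1105/184 + (1/915)*(-1175)) = 2933812 - (-1105/184 - 235/183) = 2933812 - 1*(-245455/33672) = 2933812 + 245455/33672 = 98787563119/33672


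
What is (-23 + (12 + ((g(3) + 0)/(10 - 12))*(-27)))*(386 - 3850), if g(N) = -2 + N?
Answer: -8660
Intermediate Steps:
(-23 + (12 + ((g(3) + 0)/(10 - 12))*(-27)))*(386 - 3850) = (-23 + (12 + (((-2 + 3) + 0)/(10 - 12))*(-27)))*(386 - 3850) = (-23 + (12 + ((1 + 0)/(-2))*(-27)))*(-3464) = (-23 + (12 + (1*(-½))*(-27)))*(-3464) = (-23 + (12 - ½*(-27)))*(-3464) = (-23 + (12 + 27/2))*(-3464) = (-23 + 51/2)*(-3464) = (5/2)*(-3464) = -8660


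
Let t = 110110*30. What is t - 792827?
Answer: 2510473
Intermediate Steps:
t = 3303300
t - 792827 = 3303300 - 792827 = 2510473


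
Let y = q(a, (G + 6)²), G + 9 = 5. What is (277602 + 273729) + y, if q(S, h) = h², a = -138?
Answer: 551347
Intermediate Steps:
G = -4 (G = -9 + 5 = -4)
y = 16 (y = ((-4 + 6)²)² = (2²)² = 4² = 16)
(277602 + 273729) + y = (277602 + 273729) + 16 = 551331 + 16 = 551347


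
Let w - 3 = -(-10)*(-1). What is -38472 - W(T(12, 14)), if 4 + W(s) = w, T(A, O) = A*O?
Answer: -38461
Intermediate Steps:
w = -7 (w = 3 - (-10)*(-1) = 3 - 1*10 = 3 - 10 = -7)
W(s) = -11 (W(s) = -4 - 7 = -11)
-38472 - W(T(12, 14)) = -38472 - 1*(-11) = -38472 + 11 = -38461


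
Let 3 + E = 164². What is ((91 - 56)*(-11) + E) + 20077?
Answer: 46585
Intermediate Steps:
E = 26893 (E = -3 + 164² = -3 + 26896 = 26893)
((91 - 56)*(-11) + E) + 20077 = ((91 - 56)*(-11) + 26893) + 20077 = (35*(-11) + 26893) + 20077 = (-385 + 26893) + 20077 = 26508 + 20077 = 46585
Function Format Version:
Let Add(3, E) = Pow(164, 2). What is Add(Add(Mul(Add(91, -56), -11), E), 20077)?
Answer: 46585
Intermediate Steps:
E = 26893 (E = Add(-3, Pow(164, 2)) = Add(-3, 26896) = 26893)
Add(Add(Mul(Add(91, -56), -11), E), 20077) = Add(Add(Mul(Add(91, -56), -11), 26893), 20077) = Add(Add(Mul(35, -11), 26893), 20077) = Add(Add(-385, 26893), 20077) = Add(26508, 20077) = 46585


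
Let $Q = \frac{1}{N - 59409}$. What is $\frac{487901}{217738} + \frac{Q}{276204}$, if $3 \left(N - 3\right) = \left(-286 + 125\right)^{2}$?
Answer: $\frac{3420595894545429}{1526526301258324} \approx 2.2408$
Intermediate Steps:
$N = \frac{25930}{3}$ ($N = 3 + \frac{\left(-286 + 125\right)^{2}}{3} = 3 + \frac{\left(-161\right)^{2}}{3} = 3 + \frac{1}{3} \cdot 25921 = 3 + \frac{25921}{3} = \frac{25930}{3} \approx 8643.3$)
$Q = - \frac{3}{152297}$ ($Q = \frac{1}{\frac{25930}{3} - 59409} = \frac{1}{- \frac{152297}{3}} = - \frac{3}{152297} \approx -1.9698 \cdot 10^{-5}$)
$\frac{487901}{217738} + \frac{Q}{276204} = \frac{487901}{217738} - \frac{3}{152297 \cdot 276204} = 487901 \cdot \frac{1}{217738} - \frac{1}{14021680196} = \frac{487901}{217738} - \frac{1}{14021680196} = \frac{3420595894545429}{1526526301258324}$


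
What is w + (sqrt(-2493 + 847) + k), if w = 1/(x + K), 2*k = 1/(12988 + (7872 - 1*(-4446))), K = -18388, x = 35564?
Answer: 16947/217327928 + I*sqrt(1646) ≈ 7.7979e-5 + 40.571*I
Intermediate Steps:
k = 1/50612 (k = 1/(2*(12988 + (7872 - 1*(-4446)))) = 1/(2*(12988 + (7872 + 4446))) = 1/(2*(12988 + 12318)) = (1/2)/25306 = (1/2)*(1/25306) = 1/50612 ≈ 1.9758e-5)
w = 1/17176 (w = 1/(35564 - 18388) = 1/17176 ≈ 5.8221e-5)
w + (sqrt(-2493 + 847) + k) = 1/17176 + (sqrt(-2493 + 847) + 1/50612) = 1/17176 + (sqrt(-1646) + 1/50612) = 1/17176 + (I*sqrt(1646) + 1/50612) = 1/17176 + (1/50612 + I*sqrt(1646)) = 16947/217327928 + I*sqrt(1646)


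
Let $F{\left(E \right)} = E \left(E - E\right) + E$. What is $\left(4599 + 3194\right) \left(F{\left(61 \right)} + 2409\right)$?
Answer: $19248710$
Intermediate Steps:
$F{\left(E \right)} = E$ ($F{\left(E \right)} = E 0 + E = 0 + E = E$)
$\left(4599 + 3194\right) \left(F{\left(61 \right)} + 2409\right) = \left(4599 + 3194\right) \left(61 + 2409\right) = 7793 \cdot 2470 = 19248710$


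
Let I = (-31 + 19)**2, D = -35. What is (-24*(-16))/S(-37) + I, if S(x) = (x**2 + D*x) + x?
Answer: 378672/2627 ≈ 144.15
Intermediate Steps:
I = 144 (I = (-12)**2 = 144)
S(x) = x**2 - 34*x (S(x) = (x**2 - 35*x) + x = x**2 - 34*x)
(-24*(-16))/S(-37) + I = (-24*(-16))/((-37*(-34 - 37))) + 144 = 384/((-37*(-71))) + 144 = 384/2627 + 144 = 378672/2627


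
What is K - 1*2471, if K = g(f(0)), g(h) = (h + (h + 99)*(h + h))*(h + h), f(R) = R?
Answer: -2471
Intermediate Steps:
g(h) = 2*h*(h + 2*h*(99 + h)) (g(h) = (h + (99 + h)*(2*h))*(2*h) = (h + 2*h*(99 + h))*(2*h) = 2*h*(h + 2*h*(99 + h)))
K = 0 (K = 0²*(398 + 4*0) = 0*(398 + 0) = 0*398 = 0)
K - 1*2471 = 0 - 1*2471 = 0 - 2471 = -2471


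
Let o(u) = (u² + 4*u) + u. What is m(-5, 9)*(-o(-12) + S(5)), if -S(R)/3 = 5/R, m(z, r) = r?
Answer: -783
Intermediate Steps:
o(u) = u² + 5*u
S(R) = -15/R
m(-5, 9)*(-o(-12) + S(5)) = 9*(-(-12)*(5 - 12) - 15/5) = 9*(-(-12)*(-7) - 15*⅕) = 9*(-1*84 - 3) = 9*(-84 - 3) = 9*(-87) = -783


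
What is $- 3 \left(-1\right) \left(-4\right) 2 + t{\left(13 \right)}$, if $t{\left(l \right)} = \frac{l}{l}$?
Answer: $-23$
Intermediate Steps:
$t{\left(l \right)} = 1$
$- 3 \left(-1\right) \left(-4\right) 2 + t{\left(13 \right)} = - 3 \left(-1\right) \left(-4\right) 2 + 1 = - \left(-3\right) \left(-4\right) 2 + 1 = \left(-1\right) 12 \cdot 2 + 1 = \left(-12\right) 2 + 1 = -24 + 1 = -23$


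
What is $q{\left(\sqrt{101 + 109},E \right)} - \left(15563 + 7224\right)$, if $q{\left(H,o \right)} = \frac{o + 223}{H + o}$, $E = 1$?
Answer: $- \frac{4762707}{209} + \frac{224 \sqrt{210}}{209} \approx -22773.0$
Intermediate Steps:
$q{\left(H,o \right)} = \frac{223 + o}{H + o}$
$q{\left(\sqrt{101 + 109},E \right)} - \left(15563 + 7224\right) = \frac{223 + 1}{\sqrt{101 + 109} + 1} - \left(15563 + 7224\right) = \frac{1}{\sqrt{210} + 1} \cdot 224 - 22787 = \frac{1}{1 + \sqrt{210}} \cdot 224 - 22787 = \frac{224}{1 + \sqrt{210}} - 22787 = -22787 + \frac{224}{1 + \sqrt{210}}$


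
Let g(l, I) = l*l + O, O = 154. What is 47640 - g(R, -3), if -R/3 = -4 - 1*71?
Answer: -3139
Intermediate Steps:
R = 225 (R = -3*(-4 - 1*71) = -3*(-4 - 71) = -3*(-75) = 225)
g(l, I) = 154 + l² (g(l, I) = l*l + 154 = l² + 154 = 154 + l²)
47640 - g(R, -3) = 47640 - (154 + 225²) = 47640 - (154 + 50625) = 47640 - 1*50779 = 47640 - 50779 = -3139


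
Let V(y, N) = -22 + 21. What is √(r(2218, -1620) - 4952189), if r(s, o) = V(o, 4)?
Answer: I*√4952190 ≈ 2225.4*I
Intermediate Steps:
V(y, N) = -1
r(s, o) = -1
√(r(2218, -1620) - 4952189) = √(-1 - 4952189) = √(-4952190) = I*√4952190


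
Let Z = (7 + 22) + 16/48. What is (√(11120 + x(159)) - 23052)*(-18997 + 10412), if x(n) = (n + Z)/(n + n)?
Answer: 197901420 - 8585*√1124558770/318 ≈ 1.9700e+8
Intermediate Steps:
Z = 88/3 (Z = 29 + 16*(1/48) = 29 + ⅓ = 88/3 ≈ 29.333)
x(n) = (88/3 + n)/(2*n) (x(n) = (n + 88/3)/(n + n) = (88/3 + n)/((2*n)) = (88/3 + n)*(1/(2*n)) = (88/3 + n)/(2*n))
(√(11120 + x(159)) - 23052)*(-18997 + 10412) = (√(11120 + (⅙)*(88 + 3*159)/159) - 23052)*(-18997 + 10412) = (√(11120 + (⅙)*(1/159)*(88 + 477)) - 23052)*(-8585) = (√(11120 + (⅙)*(1/159)*565) - 23052)*(-8585) = (√(11120 + 565/954) - 23052)*(-8585) = (√(10609045/954) - 23052)*(-8585) = (√1124558770/318 - 23052)*(-8585) = (-23052 + √1124558770/318)*(-8585) = 197901420 - 8585*√1124558770/318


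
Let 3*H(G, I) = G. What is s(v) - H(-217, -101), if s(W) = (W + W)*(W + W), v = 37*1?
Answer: 16645/3 ≈ 5548.3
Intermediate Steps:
H(G, I) = G/3
v = 37
s(W) = 4*W**2 (s(W) = (2*W)*(2*W) = 4*W**2)
s(v) - H(-217, -101) = 4*37**2 - (-217)/3 = 4*1369 - 1*(-217/3) = 5476 + 217/3 = 16645/3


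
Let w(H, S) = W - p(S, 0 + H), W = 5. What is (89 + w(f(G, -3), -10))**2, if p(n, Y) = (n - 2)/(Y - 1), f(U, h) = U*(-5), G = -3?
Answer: 440896/49 ≈ 8997.9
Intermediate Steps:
f(U, h) = -5*U
p(n, Y) = (-2 + n)/(-1 + Y)
w(H, S) = 5 - (-2 + S)/(-1 + H) (w(H, S) = 5 - (-2 + S)/(-1 + (0 + H)) = 5 - (-2 + S)/(-1 + H))
(89 + w(f(G, -3), -10))**2 = (89 + (-3 - 1*(-10) + 5*(-5*(-3)))/(-1 - 5*(-3)))**2 = (89 + (-3 + 10 + 5*15)/(-1 + 15))**2 = (89 + (-3 + 10 + 75)/14)**2 = (89 + (1/14)*82)**2 = (89 + 41/7)**2 = (664/7)**2 = 440896/49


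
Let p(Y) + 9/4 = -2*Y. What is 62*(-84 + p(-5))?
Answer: -9455/2 ≈ -4727.5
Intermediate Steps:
p(Y) = -9/4 - 2*Y
62*(-84 + p(-5)) = 62*(-84 + (-9/4 - 2*(-5))) = 62*(-84 + (-9/4 + 10)) = 62*(-84 + 31/4) = 62*(-305/4) = -9455/2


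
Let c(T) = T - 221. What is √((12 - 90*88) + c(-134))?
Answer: I*√8263 ≈ 90.901*I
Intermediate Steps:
c(T) = -221 + T
√((12 - 90*88) + c(-134)) = √((12 - 90*88) + (-221 - 134)) = √((12 - 7920) - 355) = √(-7908 - 355) = √(-8263) = I*√8263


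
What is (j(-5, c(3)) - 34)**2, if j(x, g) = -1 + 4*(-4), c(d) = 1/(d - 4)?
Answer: 2601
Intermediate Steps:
c(d) = 1/(-4 + d)
j(x, g) = -17 (j(x, g) = -1 - 16 = -17)
(j(-5, c(3)) - 34)**2 = (-17 - 34)**2 = (-51)**2 = 2601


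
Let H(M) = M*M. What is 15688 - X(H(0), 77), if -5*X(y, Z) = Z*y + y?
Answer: 15688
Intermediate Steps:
H(M) = M**2
X(y, Z) = -y/5 - Z*y/5 (X(y, Z) = -(Z*y + y)/5 = -(y + Z*y)/5 = -y/5 - Z*y/5)
15688 - X(H(0), 77) = 15688 - (-1)*0**2*(1 + 77)/5 = 15688 - (-1)*0*78/5 = 15688 - 1*0 = 15688 + 0 = 15688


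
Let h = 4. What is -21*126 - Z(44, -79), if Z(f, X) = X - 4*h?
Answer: -2551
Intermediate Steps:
Z(f, X) = -16 + X (Z(f, X) = X - 4*4 = X - 16 = -16 + X)
-21*126 - Z(44, -79) = -21*126 - (-16 - 79) = -2646 - 1*(-95) = -2646 + 95 = -2551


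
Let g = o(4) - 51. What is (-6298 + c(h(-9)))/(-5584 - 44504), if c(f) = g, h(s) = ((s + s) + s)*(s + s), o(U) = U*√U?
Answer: 6341/50088 ≈ 0.12660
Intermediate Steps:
o(U) = U^(3/2)
g = -43 (g = 4^(3/2) - 51 = 8 - 51 = -43)
h(s) = 6*s² (h(s) = (2*s + s)*(2*s) = (3*s)*(2*s) = 6*s²)
c(f) = -43
(-6298 + c(h(-9)))/(-5584 - 44504) = (-6298 - 43)/(-5584 - 44504) = -6341/(-50088) = -6341*(-1/50088) = 6341/50088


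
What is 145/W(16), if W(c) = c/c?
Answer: 145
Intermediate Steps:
W(c) = 1
145/W(16) = 145/1 = 145*1 = 145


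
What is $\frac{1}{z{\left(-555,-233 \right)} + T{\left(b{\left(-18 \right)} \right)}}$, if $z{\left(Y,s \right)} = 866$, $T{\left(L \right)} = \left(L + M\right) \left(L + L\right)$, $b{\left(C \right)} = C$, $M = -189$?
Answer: $\frac{1}{8318} \approx 0.00012022$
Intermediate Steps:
$T{\left(L \right)} = 2 L \left(-189 + L\right)$ ($T{\left(L \right)} = \left(L - 189\right) \left(L + L\right) = \left(-189 + L\right) 2 L = 2 L \left(-189 + L\right)$)
$\frac{1}{z{\left(-555,-233 \right)} + T{\left(b{\left(-18 \right)} \right)}} = \frac{1}{866 + 2 \left(-18\right) \left(-189 - 18\right)} = \frac{1}{866 + 2 \left(-18\right) \left(-207\right)} = \frac{1}{866 + 7452} = \frac{1}{8318}$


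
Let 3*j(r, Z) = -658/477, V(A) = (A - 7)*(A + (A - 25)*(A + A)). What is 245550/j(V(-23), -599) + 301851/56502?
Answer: -1102977220619/2065462 ≈ -5.3401e+5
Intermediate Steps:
V(A) = (-7 + A)*(A + 2*A*(-25 + A)) (V(A) = (-7 + A)*(A + (-25 + A)*(2*A)) = (-7 + A)*(A + 2*A*(-25 + A)))
j(r, Z) = -658/1431 (j(r, Z) = (-658/477)/3 = (-658*1/477)/3 = (1/3)*(-658/477) = -658/1431)
245550/j(V(-23), -599) + 301851/56502 = 245550/(-658/1431) + 301851/56502 = 245550*(-1431/658) + 301851*(1/56502) = -175691025/329 + 33539/6278 = -1102977220619/2065462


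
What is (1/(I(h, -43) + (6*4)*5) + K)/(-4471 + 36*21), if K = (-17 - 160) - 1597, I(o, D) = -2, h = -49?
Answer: 209331/438370 ≈ 0.47752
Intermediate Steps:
K = -1774 (K = -177 - 1597 = -1774)
(1/(I(h, -43) + (6*4)*5) + K)/(-4471 + 36*21) = (1/(-2 + (6*4)*5) - 1774)/(-4471 + 36*21) = (1/(-2 + 24*5) - 1774)/(-4471 + 756) = (1/(-2 + 120) - 1774)/(-3715) = (1/118 - 1774)*(-1/3715) = -209331/118*(-1/3715) = 209331/438370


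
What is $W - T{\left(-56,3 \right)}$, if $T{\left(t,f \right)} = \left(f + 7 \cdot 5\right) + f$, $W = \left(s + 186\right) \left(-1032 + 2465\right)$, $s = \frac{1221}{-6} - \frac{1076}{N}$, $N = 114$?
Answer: $- \frac{4405417}{114} \approx -38644.0$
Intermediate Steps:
$s = - \frac{24275}{114}$ ($s = \frac{1221}{-6} - \frac{1076}{114} = 1221 \left(- \frac{1}{6}\right) - \frac{538}{57} = - \frac{407}{2} - \frac{538}{57} = - \frac{24275}{114} \approx -212.94$)
$W = - \frac{4400743}{114}$ ($W = \left(- \frac{24275}{114} + 186\right) \left(-1032 + 2465\right) = \left(- \frac{3071}{114}\right) 1433 = - \frac{4400743}{114} \approx -38603.0$)
$T{\left(t,f \right)} = 35 + 2 f$ ($T{\left(t,f \right)} = \left(f + 35\right) + f = \left(35 + f\right) + f = 35 + 2 f$)
$W - T{\left(-56,3 \right)} = - \frac{4400743}{114} - \left(35 + 2 \cdot 3\right) = - \frac{4400743}{114} - \left(35 + 6\right) = - \frac{4400743}{114} - 41 = - \frac{4405417}{114}$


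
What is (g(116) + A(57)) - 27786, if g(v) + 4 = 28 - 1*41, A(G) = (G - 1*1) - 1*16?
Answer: -27763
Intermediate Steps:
A(G) = -17 + G (A(G) = (G - 1) - 16 = (-1 + G) - 16 = -17 + G)
g(v) = -17 (g(v) = -4 + (28 - 1*41) = -4 + (28 - 41) = -4 - 13 = -17)
(g(116) + A(57)) - 27786 = (-17 + (-17 + 57)) - 27786 = (-17 + 40) - 27786 = 23 - 27786 = -27763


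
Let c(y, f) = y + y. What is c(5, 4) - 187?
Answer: -177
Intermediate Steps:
c(y, f) = 2*y
c(5, 4) - 187 = 2*5 - 187 = 10 - 187 = -177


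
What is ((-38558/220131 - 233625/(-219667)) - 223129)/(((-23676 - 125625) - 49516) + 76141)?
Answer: 385338394839248/211859333109459 ≈ 1.8188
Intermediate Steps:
((-38558/220131 - 233625/(-219667)) - 223129)/(((-23676 - 125625) - 49516) + 76141) = ((-38558*1/220131 - 233625*(-1/219667)) - 223129)/((-149301 - 49516) + 76141) = ((-38558/220131 + 33375/31381) - 223129)/(-198817 + 76141) = (6136883527/6907930911 - 223129)/(-122676) = -1541353579356992/6907930911*(-1/122676) = 385338394839248/211859333109459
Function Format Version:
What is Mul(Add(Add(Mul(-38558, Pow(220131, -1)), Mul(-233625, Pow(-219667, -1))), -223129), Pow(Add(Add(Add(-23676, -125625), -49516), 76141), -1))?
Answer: Rational(385338394839248, 211859333109459) ≈ 1.8188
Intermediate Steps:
Mul(Add(Add(Mul(-38558, Pow(220131, -1)), Mul(-233625, Pow(-219667, -1))), -223129), Pow(Add(Add(Add(-23676, -125625), -49516), 76141), -1)) = Mul(Add(Add(Mul(-38558, Rational(1, 220131)), Mul(-233625, Rational(-1, 219667))), -223129), Pow(Add(Add(-149301, -49516), 76141), -1)) = Mul(Add(Add(Rational(-38558, 220131), Rational(33375, 31381)), -223129), Pow(Add(-198817, 76141), -1)) = Mul(Add(Rational(6136883527, 6907930911), -223129), Pow(-122676, -1)) = Mul(Rational(-1541353579356992, 6907930911), Rational(-1, 122676)) = Rational(385338394839248, 211859333109459)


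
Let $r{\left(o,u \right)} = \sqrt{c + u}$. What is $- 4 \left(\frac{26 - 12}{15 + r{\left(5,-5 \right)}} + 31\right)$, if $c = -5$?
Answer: $\frac{4 \left(- 31 \sqrt{10} + 479 i\right)}{\sqrt{10} - 15 i} \approx -127.57 + 0.75356 i$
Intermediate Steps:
$r{\left(o,u \right)} = \sqrt{-5 + u}$
$- 4 \left(\frac{26 - 12}{15 + r{\left(5,-5 \right)}} + 31\right) = - 4 \left(\frac{26 - 12}{15 + \sqrt{-5 - 5}} + 31\right) = - 4 \left(\frac{14}{15 + \sqrt{-10}} + 31\right) = - 4 \left(\frac{14}{15 + i \sqrt{10}} + 31\right) = - 4 \left(31 + \frac{14}{15 + i \sqrt{10}}\right) = -124 - \frac{56}{15 + i \sqrt{10}}$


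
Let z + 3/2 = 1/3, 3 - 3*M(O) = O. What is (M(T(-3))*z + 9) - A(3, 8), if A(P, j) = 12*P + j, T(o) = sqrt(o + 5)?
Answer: -217/6 + 7*sqrt(2)/18 ≈ -35.617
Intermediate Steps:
T(o) = sqrt(5 + o)
M(O) = 1 - O/3
z = -7/6 (z = -3/2 + 1/3 = -7/6 ≈ -1.1667)
A(P, j) = j + 12*P
(M(T(-3))*z + 9) - A(3, 8) = ((1 - sqrt(5 - 3)/3)*(-7/6) + 9) - (8 + 12*3) = ((1 - sqrt(2)/3)*(-7/6) + 9) - (8 + 36) = ((-7/6 + 7*sqrt(2)/18) + 9) - 1*44 = (47/6 + 7*sqrt(2)/18) - 44 = -217/6 + 7*sqrt(2)/18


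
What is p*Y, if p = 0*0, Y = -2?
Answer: 0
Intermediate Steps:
p = 0
p*Y = 0*(-2) = 0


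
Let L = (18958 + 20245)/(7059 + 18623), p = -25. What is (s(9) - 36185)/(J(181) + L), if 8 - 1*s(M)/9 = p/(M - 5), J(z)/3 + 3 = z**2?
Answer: -1852018907/5047824142 ≈ -0.36689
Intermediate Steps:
J(z) = -9 + 3*z**2
s(M) = 72 + 225/(-5 + M) (s(M) = 72 - 9*(-25)/(M - 5) = 72 - 9*(-25)/(-5 + M) = 72 - (-225)/(-5 + M) = 72 + 225/(-5 + M))
L = 39203/25682 ≈ 1.5265
(s(9) - 36185)/(J(181) + L) = (9*(-15 + 8*9)/(-5 + 9) - 36185)/((-9 + 3*181**2) + 39203/25682) = (9*(-15 + 72)/4 - 36185)/((-9 + 3*32761) + 39203/25682) = (9*(1/4)*57 - 36185)/((-9 + 98283) + 39203/25682) = (513/4 - 36185)/(98274 + 39203/25682) = -144227/(4*2523912071/25682) = -144227/4*25682/2523912071 = -1852018907/5047824142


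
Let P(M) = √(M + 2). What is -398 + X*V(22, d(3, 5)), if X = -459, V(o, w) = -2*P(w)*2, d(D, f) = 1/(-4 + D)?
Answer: 1438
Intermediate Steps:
P(M) = √(2 + M)
V(o, w) = -4*√(2 + w) (V(o, w) = -2*√(2 + w)*2 = -4*√(2 + w))
-398 + X*V(22, d(3, 5)) = -398 - (-1836)*√(2 + 1/(-4 + 3)) = -398 - (-1836)*√(2 + 1/(-1)) = -398 - (-1836)*√(2 - 1) = -398 - (-1836)*√1 = -398 - (-1836) = -398 - 459*(-4) = -398 + 1836 = 1438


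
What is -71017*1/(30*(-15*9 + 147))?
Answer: -71017/360 ≈ -197.27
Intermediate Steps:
-71017*1/(30*(-15*9 + 147)) = -71017*1/(30*(-135 + 147)) = -71017/(30*12) = -71017/360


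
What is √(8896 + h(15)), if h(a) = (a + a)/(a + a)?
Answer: √8897 ≈ 94.324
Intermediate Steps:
h(a) = 1 (h(a) = (2*a)/((2*a)) = (2*a)*(1/(2*a)) = 1)
√(8896 + h(15)) = √(8896 + 1) = √8897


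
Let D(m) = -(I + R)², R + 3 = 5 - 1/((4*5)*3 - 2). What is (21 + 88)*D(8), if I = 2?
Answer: -5816349/3364 ≈ -1729.0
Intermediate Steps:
R = 115/58 (R = -3 + (5 - 1/((4*5)*3 - 2)) = -3 + (5 - 1/(20*3 - 2)) = -3 + (5 - 1/(60 - 2)) = -3 + (5 - 1/58) = -3 + 289/58 = 115/58 ≈ 1.9828)
D(m) = -53361/3364 (D(m) = -(2 + 115/58)² = -(231/58)² = -1*53361/3364 = -53361/3364)
(21 + 88)*D(8) = (21 + 88)*(-53361/3364) = 109*(-53361/3364) = -5816349/3364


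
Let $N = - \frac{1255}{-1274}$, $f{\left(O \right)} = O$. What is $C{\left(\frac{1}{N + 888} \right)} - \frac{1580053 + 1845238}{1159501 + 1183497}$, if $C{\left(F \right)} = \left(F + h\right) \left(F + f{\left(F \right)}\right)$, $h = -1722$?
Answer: $- \frac{16036734278860692699}{3005382300816708022} \approx -5.336$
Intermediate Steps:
$N = \frac{1255}{1274}$ ($N = \left(-1255\right) \left(- \frac{1}{1274}\right) = \frac{1255}{1274} \approx 0.98509$)
$C{\left(F \right)} = 2 F \left(-1722 + F\right)$ ($C{\left(F \right)} = \left(F - 1722\right) \left(F + F\right) = \left(-1722 + F\right) 2 F = 2 F \left(-1722 + F\right)$)
$C{\left(\frac{1}{N + 888} \right)} - \frac{1580053 + 1845238}{1159501 + 1183497} = \frac{2 \left(-1722 + \frac{1}{\frac{1255}{1274} + 888}\right)}{\frac{1255}{1274} + 888} - \frac{1580053 + 1845238}{1159501 + 1183497} = \frac{2 \left(-1722 + \frac{1}{\frac{1132567}{1274}}\right)}{\frac{1132567}{1274}} - \frac{3425291}{2342998} = 2 \cdot \frac{1274}{1132567} \left(-1722 + \frac{1274}{1132567}\right) - 3425291 \cdot \frac{1}{2342998} = 2 \cdot \frac{1274}{1132567} \left(- \frac{1950279100}{1132567}\right) - \frac{3425291}{2342998} = - \frac{4969311146800}{1282708009489} - \frac{3425291}{2342998} = - \frac{16036734278860692699}{3005382300816708022}$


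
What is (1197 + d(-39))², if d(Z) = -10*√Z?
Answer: 1428909 - 23940*I*√39 ≈ 1.4289e+6 - 1.4951e+5*I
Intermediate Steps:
(1197 + d(-39))² = (1197 - 10*I*√39)²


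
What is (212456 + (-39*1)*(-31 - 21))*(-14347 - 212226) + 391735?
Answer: -48595891597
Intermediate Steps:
(212456 + (-39*1)*(-31 - 21))*(-14347 - 212226) + 391735 = (212456 - 39*(-52))*(-226573) + 391735 = (212456 + 2028)*(-226573) + 391735 = 214484*(-226573) + 391735 = -48596283332 + 391735 = -48595891597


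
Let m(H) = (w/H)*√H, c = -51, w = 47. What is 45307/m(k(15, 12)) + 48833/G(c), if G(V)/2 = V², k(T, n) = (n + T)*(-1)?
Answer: 48833/5202 + 135921*I*√3/47 ≈ 9.3873 + 5009.0*I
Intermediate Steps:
k(T, n) = -T - n (k(T, n) = (T + n)*(-1) = -T - n)
m(H) = 47/√H (m(H) = (47/H)*√H = 47/√H)
G(V) = 2*V²
45307/m(k(15, 12)) + 48833/G(c) = 45307/((47/√(-1*15 - 1*12))) + 48833/((2*(-51)²)) = 45307/((47/√(-15 - 12))) + 48833/((2*2601)) = 45307/((47/√(-27))) + 48833/5202 = 45307/((47*(-I*√3/9))) + 48833*(1/5202) = 45307/((-47*I*√3/9)) + 48833/5202 = 45307*(3*I*√3/47) + 48833/5202 = 135921*I*√3/47 + 48833/5202 = 48833/5202 + 135921*I*√3/47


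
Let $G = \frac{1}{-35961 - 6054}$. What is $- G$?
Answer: $\frac{1}{42015} \approx 2.3801 \cdot 10^{-5}$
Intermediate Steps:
$G = - \frac{1}{42015}$ ($G = \frac{1}{-42015} = - \frac{1}{42015} \approx -2.3801 \cdot 10^{-5}$)
$- G = \left(-1\right) \left(- \frac{1}{42015}\right) = \frac{1}{42015}$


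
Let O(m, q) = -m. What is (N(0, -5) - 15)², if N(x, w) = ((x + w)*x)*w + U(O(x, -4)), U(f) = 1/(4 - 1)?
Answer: 1936/9 ≈ 215.11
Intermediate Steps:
U(f) = ⅓ (U(f) = 1/3 = ⅓)
N(x, w) = ⅓ + w*x*(w + x) (N(x, w) = ((x + w)*x)*w + ⅓ = ((w + x)*x)*w + ⅓ = (x*(w + x))*w + ⅓ = w*x*(w + x) + ⅓ = ⅓ + w*x*(w + x))
(N(0, -5) - 15)² = ((⅓ - 5*0² + 0*(-5)²) - 15)² = ((⅓ - 5*0 + 0*25) - 15)² = ((⅓ + 0 + 0) - 15)² = (⅓ - 15)² = (-44/3)² = 1936/9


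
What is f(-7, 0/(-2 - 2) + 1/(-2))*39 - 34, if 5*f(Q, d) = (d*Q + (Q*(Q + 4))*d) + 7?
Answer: -34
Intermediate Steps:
f(Q, d) = 7/5 + Q*d/5 + Q*d*(4 + Q)/5 (f(Q, d) = ((d*Q + (Q*(Q + 4))*d) + 7)/5 = ((Q*d + (Q*(4 + Q))*d) + 7)/5 = ((Q*d + Q*d*(4 + Q)) + 7)/5 = (7 + Q*d + Q*d*(4 + Q))/5 = 7/5 + Q*d/5 + Q*d*(4 + Q)/5)
f(-7, 0/(-2 - 2) + 1/(-2))*39 - 34 = (7/5 - 7*(0/(-2 - 2) + 1/(-2)) + (1/5)*(0/(-2 - 2) + 1/(-2))*(-7)**2)*39 - 34 = (7/5 - 7*(0/(-4) + 1*(-1/2)) + (1/5)*(0/(-4) + 1*(-1/2))*49)*39 - 34 = (7/5 - 7*(0*(-1/4) - 1/2) + (1/5)*(0*(-1/4) - 1/2)*49)*39 - 34 = (7/5 - 7*(0 - 1/2) + (1/5)*(0 - 1/2)*49)*39 - 34 = (7/5 - 7*(-1/2) + (1/5)*(-1/2)*49)*39 - 34 = (7/5 + 7/2 - 49/10)*39 - 34 = 0*39 - 34 = 0 - 34 = -34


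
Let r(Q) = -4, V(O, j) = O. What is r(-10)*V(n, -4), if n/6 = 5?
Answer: -120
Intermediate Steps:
n = 30 (n = 6*5 = 30)
r(-10)*V(n, -4) = -4*30 = -120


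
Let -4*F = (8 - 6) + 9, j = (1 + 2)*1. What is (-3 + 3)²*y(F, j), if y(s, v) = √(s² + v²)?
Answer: 0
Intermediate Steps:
j = 3 (j = 3*1 = 3)
F = -11/4 (F = -((8 - 6) + 9)/4 = -(2 + 9)/4 = -¼*11 = -11/4 ≈ -2.7500)
(-3 + 3)²*y(F, j) = (-3 + 3)²*√((-11/4)² + 3²) = 0²*√(121/16 + 9) = 0*√(265/16) = 0*(√265/4) = 0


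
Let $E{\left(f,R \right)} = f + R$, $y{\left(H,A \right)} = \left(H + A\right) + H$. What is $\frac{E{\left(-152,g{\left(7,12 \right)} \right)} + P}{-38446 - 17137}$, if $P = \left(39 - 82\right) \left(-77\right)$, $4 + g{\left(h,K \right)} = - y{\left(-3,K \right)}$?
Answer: $- \frac{3149}{55583} \approx -0.056654$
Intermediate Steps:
$y{\left(H,A \right)} = A + 2 H$ ($y{\left(H,A \right)} = \left(A + H\right) + H = A + 2 H$)
$g{\left(h,K \right)} = 2 - K$ ($g{\left(h,K \right)} = -4 - \left(K + 2 \left(-3\right)\right) = -4 - \left(K - 6\right) = -4 - \left(-6 + K\right) = 2 - K$)
$E{\left(f,R \right)} = R + f$
$P = 3311$ ($P = \left(-43\right) \left(-77\right) = 3311$)
$\frac{E{\left(-152,g{\left(7,12 \right)} \right)} + P}{-38446 - 17137} = \frac{\left(\left(2 - 12\right) - 152\right) + 3311}{-38446 - 17137} = \frac{\left(\left(2 - 12\right) - 152\right) + 3311}{-55583} = \left(\left(-10 - 152\right) + 3311\right) \left(- \frac{1}{55583}\right) = \left(-162 + 3311\right) \left(- \frac{1}{55583}\right) = 3149 \left(- \frac{1}{55583}\right) = - \frac{3149}{55583}$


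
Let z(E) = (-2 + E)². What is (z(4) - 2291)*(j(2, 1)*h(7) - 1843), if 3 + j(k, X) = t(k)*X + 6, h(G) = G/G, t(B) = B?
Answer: 4203506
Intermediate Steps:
h(G) = 1
j(k, X) = 3 + X*k (j(k, X) = -3 + (k*X + 6) = -3 + (X*k + 6) = -3 + (6 + X*k) = 3 + X*k)
(z(4) - 2291)*(j(2, 1)*h(7) - 1843) = ((-2 + 4)² - 2291)*((3 + 1*2)*1 - 1843) = (2² - 2291)*((3 + 2)*1 - 1843) = (4 - 2291)*(5*1 - 1843) = -2287*(5 - 1843) = -2287*(-1838) = 4203506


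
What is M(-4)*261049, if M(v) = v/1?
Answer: -1044196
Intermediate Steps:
M(v) = v (M(v) = v*1 = v)
M(-4)*261049 = -4*261049 = -1044196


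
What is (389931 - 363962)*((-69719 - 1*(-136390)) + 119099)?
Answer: 4824261130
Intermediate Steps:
(389931 - 363962)*((-69719 - 1*(-136390)) + 119099) = 25969*((-69719 + 136390) + 119099) = 25969*(66671 + 119099) = 25969*185770 = 4824261130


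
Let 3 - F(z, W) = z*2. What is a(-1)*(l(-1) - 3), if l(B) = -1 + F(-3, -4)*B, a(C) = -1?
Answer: 13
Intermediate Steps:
F(z, W) = 3 - 2*z (F(z, W) = 3 - z*2 = 3 - 2*z)
l(B) = -1 + 9*B (l(B) = -1 + (3 - 2*(-3))*B = -1 + (3 + 6)*B = -1 + 9*B)
a(-1)*(l(-1) - 3) = -((-1 + 9*(-1)) - 3) = -((-1 - 9) - 3) = -(-10 - 3) = -1*(-13) = 13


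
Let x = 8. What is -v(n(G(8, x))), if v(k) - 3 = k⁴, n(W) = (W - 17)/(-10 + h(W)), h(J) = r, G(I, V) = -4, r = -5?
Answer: -4276/625 ≈ -6.8416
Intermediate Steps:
h(J) = -5
n(W) = 17/15 - W/15 (n(W) = (W - 17)/(-10 - 5) = (-17 + W)/(-15) = (-17 + W)*(-1/15) = 17/15 - W/15)
v(k) = 3 + k⁴
-v(n(G(8, x))) = -(3 + (17/15 - 1/15*(-4))⁴) = -(3 + (17/15 + 4/15)⁴) = -(3 + (7/5)⁴) = -(3 + 2401/625) = -1*4276/625 = -4276/625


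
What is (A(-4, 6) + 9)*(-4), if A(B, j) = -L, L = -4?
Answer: -52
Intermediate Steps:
A(B, j) = 4 (A(B, j) = -1*(-4) = 4)
(A(-4, 6) + 9)*(-4) = (4 + 9)*(-4) = 13*(-4) = -52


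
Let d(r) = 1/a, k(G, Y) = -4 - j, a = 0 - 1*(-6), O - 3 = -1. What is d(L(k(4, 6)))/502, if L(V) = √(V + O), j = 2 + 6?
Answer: 1/3012 ≈ 0.00033201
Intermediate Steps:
O = 2 (O = 3 - 1 = 2)
a = 6 (a = 0 + 6 = 6)
j = 8
k(G, Y) = -12 (k(G, Y) = -4 - 1*8 = -4 - 8 = -12)
L(V) = √(2 + V) (L(V) = √(V + 2) = √(2 + V))
d(r) = ⅙ (d(r) = 1/6 = ⅙)
d(L(k(4, 6)))/502 = (⅙)/502 = (⅙)*(1/502) = 1/3012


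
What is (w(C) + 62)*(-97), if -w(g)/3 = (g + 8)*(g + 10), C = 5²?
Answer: 330091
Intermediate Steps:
C = 25
w(g) = -3*(8 + g)*(10 + g) (w(g) = -3*(g + 8)*(g + 10) = -3*(8 + g)*(10 + g))
(w(C) + 62)*(-97) = ((-240 - 54*25 - 3*25²) + 62)*(-97) = ((-240 - 1350 - 3*625) + 62)*(-97) = ((-240 - 1350 - 1875) + 62)*(-97) = (-3465 + 62)*(-97) = -3403*(-97) = 330091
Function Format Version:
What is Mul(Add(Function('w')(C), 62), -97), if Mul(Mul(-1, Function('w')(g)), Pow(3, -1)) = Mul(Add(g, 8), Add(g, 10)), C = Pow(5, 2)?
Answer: 330091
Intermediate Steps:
C = 25
Function('w')(g) = Mul(-3, Add(8, g), Add(10, g)) (Function('w')(g) = Mul(-3, Mul(Add(g, 8), Add(g, 10))) = Mul(-3, Mul(Add(8, g), Add(10, g))) = Mul(-3, Add(8, g), Add(10, g)))
Mul(Add(Function('w')(C), 62), -97) = Mul(Add(Add(-240, Mul(-54, 25), Mul(-3, Pow(25, 2))), 62), -97) = Mul(Add(Add(-240, -1350, Mul(-3, 625)), 62), -97) = Mul(Add(Add(-240, -1350, -1875), 62), -97) = Mul(Add(-3465, 62), -97) = Mul(-3403, -97) = 330091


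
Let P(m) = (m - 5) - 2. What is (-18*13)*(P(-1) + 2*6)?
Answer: -936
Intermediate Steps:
P(m) = -7 + m (P(m) = (-5 + m) - 2 = -7 + m)
(-18*13)*(P(-1) + 2*6) = (-18*13)*((-7 - 1) + 2*6) = -234*(-8 + 12) = -234*4 = -936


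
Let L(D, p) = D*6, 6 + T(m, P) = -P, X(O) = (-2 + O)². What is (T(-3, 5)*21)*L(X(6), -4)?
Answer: -22176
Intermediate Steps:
T(m, P) = -6 - P
L(D, p) = 6*D
(T(-3, 5)*21)*L(X(6), -4) = ((-6 - 1*5)*21)*(6*(-2 + 6)²) = ((-6 - 5)*21)*(6*4²) = (-11*21)*(6*16) = -231*96 = -22176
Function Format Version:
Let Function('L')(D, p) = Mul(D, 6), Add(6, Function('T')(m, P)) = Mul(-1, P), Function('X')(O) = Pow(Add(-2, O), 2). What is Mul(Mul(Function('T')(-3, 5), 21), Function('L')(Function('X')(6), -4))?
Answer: -22176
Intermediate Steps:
Function('T')(m, P) = Add(-6, Mul(-1, P))
Function('L')(D, p) = Mul(6, D)
Mul(Mul(Function('T')(-3, 5), 21), Function('L')(Function('X')(6), -4)) = Mul(Mul(Add(-6, Mul(-1, 5)), 21), Mul(6, Pow(Add(-2, 6), 2))) = Mul(Mul(Add(-6, -5), 21), Mul(6, Pow(4, 2))) = Mul(Mul(-11, 21), Mul(6, 16)) = Mul(-231, 96) = -22176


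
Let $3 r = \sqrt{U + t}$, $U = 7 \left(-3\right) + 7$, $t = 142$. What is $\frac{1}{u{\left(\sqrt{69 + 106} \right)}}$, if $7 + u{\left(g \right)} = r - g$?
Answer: $\frac{3}{-21 - 15 \sqrt{7} + 8 \sqrt{2}} \approx -0.060763$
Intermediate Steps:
$U = -14$ ($U = -21 + 7 = -14$)
$r = \frac{8 \sqrt{2}}{3}$ ($r = \frac{\sqrt{-14 + 142}}{3} = \frac{\sqrt{128}}{3} = \frac{8 \sqrt{2}}{3} \approx 3.7712$)
$u{\left(g \right)} = -7 - g + \frac{8 \sqrt{2}}{3}$ ($u{\left(g \right)} = -7 - \left(g - \frac{8 \sqrt{2}}{3}\right) = -7 - g + \frac{8 \sqrt{2}}{3}$)
$\frac{1}{u{\left(\sqrt{69 + 106} \right)}} = \frac{1}{-7 - \sqrt{69 + 106} + \frac{8 \sqrt{2}}{3}} = \frac{1}{-7 - \sqrt{175} + \frac{8 \sqrt{2}}{3}} = \frac{1}{-7 - 5 \sqrt{7} + \frac{8 \sqrt{2}}{3}}$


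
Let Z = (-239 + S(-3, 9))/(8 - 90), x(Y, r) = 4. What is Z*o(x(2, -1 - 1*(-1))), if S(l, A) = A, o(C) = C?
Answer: 460/41 ≈ 11.220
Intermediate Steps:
Z = 115/41 (Z = (-239 + 9)/(8 - 90) = -230/(-82) = -230*(-1/82) = 115/41 ≈ 2.8049)
Z*o(x(2, -1 - 1*(-1))) = (115/41)*4 = 460/41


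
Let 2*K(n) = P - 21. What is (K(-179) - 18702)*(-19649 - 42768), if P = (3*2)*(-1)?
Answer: 2336330727/2 ≈ 1.1682e+9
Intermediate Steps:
P = -6 (P = 6*(-1) = -6)
K(n) = -27/2 (K(n) = (-6 - 21)/2 = (½)*(-27) = -27/2)
(K(-179) - 18702)*(-19649 - 42768) = (-27/2 - 18702)*(-19649 - 42768) = -37431/2*(-62417) = 2336330727/2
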